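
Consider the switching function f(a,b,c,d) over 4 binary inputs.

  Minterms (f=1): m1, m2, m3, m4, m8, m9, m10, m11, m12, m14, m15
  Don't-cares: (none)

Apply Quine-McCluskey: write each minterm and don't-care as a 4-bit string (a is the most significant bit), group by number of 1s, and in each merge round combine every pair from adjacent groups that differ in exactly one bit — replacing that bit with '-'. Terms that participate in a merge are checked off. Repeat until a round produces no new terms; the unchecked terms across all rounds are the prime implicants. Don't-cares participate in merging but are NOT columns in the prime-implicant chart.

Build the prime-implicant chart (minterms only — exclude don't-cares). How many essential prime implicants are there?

4

Round 0: 0001✓ 0010✓ 0011✓ 0100✓ 1000✓ 1001✓ 1010✓ 1011✓ 1100✓ 1110✓ 1111✓
Round 1: -001✓ -010✓ -011✓ -100 00-1✓ 001-✓ 1-00✓ 1-10✓ 1-11✓ 10-0✓ 10-1✓ 100-✓ 101-✓ 11-0✓ 111-✓
Round 2: -0-1 -01- 1--0 1-1- 10--
PIs = {-0-1, -01-, -100, 1--0, 1-1-, 10--}
Coverage chart:
  m1: -0-1 ←essential
  m2: -01- ←essential
  m3: -0-1,-01-
  m4: -100 ←essential
  m8: 1--0,10--
  m9: -0-1,10--
  m10: -01-,1--0,1-1-,10--
  m11: -0-1,-01-,1-1-,10--
  m12: -100,1--0
  m14: 1--0,1-1-
  m15: 1-1- ←essential
Essential: -0-1, -01-, -100, 1-1-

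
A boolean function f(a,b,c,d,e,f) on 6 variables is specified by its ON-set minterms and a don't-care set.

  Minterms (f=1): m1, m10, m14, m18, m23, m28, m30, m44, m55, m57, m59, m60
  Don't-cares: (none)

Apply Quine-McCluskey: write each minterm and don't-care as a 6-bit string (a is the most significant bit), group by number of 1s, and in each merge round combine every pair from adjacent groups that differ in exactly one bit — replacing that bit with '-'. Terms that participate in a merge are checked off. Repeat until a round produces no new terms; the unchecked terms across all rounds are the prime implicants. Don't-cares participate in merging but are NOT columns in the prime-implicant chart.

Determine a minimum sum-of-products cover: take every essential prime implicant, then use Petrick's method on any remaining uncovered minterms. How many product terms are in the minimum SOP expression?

[col 0] 000001, 001010*, 001110*, 010010, 010111*, 011100*, 011110*, 101100*, 110111*, 111001*, 111011*, 111100*
[col 1] -10111, -11100, 0-1110, 001-10, 0111-0, 1-1100, 1110-1
Prime implicants: -10111, -11100, 0-1110, 000001, 001-10, 010010, 0111-0, 1-1100, 1110-1
PI chart (minterm → PIs covering it):
  1 | 000001  (sole → essential)
  10 | 001-10  (sole → essential)
  14 | 0-1110,001-10
  18 | 010010  (sole → essential)
  23 | -10111  (sole → essential)
  28 | -11100,0111-0
  30 | 0-1110,0111-0
  44 | 1-1100  (sole → essential)
  55 | -10111  (sole → essential)
  57 | 1110-1  (sole → essential)
  59 | 1110-1  (sole → essential)
  60 | -11100,1-1100
Essential prime implicants: -10111, 000001, 001-10, 010010, 1-1100, 1110-1
Petrick residual → 0111-0
Minimum SOP uses 7 PIs: bc'def + a'b'c'd'e'f + a'b'cef' + a'bc'd'ef' + a'bcdf' + acde'f' + abcd'f

7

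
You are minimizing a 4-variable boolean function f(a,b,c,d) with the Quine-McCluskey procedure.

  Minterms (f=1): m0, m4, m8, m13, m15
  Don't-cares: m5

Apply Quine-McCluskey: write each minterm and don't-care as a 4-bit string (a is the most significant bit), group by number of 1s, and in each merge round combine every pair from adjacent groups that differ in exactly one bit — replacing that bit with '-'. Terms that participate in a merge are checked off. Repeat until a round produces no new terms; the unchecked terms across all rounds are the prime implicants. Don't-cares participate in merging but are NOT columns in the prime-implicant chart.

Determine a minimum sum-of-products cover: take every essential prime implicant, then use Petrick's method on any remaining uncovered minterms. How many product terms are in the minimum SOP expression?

3

size-2^0 implicants → 0000(✓)  0100(✓)  0101(✓)  1000(✓)  1101(✓)  1111(✓)
size-2^1 implicants → -000  -101  0-00  010-  11-1
Unchecked terms (primes): -000, -101, 0-00, 010-, 11-1
Minterm coverage:
  m0 ⊆ -000,0-00
  m4 ⊆ 0-00,010-
  m8 ⊆ -000 [E]
  m13 ⊆ -101,11-1
  m15 ⊆ 11-1 [E]
E = {-000, 11-1}
Petrick residual → 0-00
Cover = b'c'd' + a'c'd' + abd  |cover|=3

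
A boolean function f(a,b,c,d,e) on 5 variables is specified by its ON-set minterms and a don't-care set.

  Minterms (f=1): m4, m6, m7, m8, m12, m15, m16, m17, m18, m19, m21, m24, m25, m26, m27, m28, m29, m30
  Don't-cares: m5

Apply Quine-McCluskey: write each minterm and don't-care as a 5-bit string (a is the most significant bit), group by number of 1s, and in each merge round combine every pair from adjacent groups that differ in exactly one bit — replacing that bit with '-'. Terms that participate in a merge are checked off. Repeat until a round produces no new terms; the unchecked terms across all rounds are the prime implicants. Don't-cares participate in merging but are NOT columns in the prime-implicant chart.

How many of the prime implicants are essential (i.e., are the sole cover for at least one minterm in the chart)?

5

Round 0: 00100✓ 00101✓ 00110✓ 00111✓ 01000✓ 01100✓ 01111✓ 10000✓ 10001✓ 10010✓ 10011✓ 10101✓ 11000✓ 11001✓ 11010✓ 11011✓ 11100✓ 11101✓ 11110✓
Round 1: -0101 -1000✓ -1100✓ 0-100 0-111 001-0✓ 001-1✓ 0010-✓ 0011-✓ 01-00✓ 1-000✓ 1-001✓ 1-010✓ 1-011✓ 1-101✓ 10-01✓ 100-0✓ 100-1✓ 1000-✓ 1001-✓ 11-00✓ 11-01✓ 11-10✓ 110-0✓ 110-1✓ 1100-✓ 1101-✓ 111-0✓ 1110-✓
Round 2: -1-00 001-- 1--01 1-0-0✓ 1-0-1✓ 1-00-✓ 1-01-✓ 100--✓ 11--0 11-0- 110--✓
Round 3: 1-0--
PIs = {-0101, -1-00, 0-100, 0-111, 001--, 1--01, 1-0--, 11--0, 11-0-}
Coverage chart:
  m4: 0-100,001--
  m6: 001-- ←essential
  m7: 0-111,001--
  m8: -1-00 ←essential
  m12: -1-00,0-100
  m15: 0-111 ←essential
  m16: 1-0-- ←essential
  m17: 1--01,1-0--
  m18: 1-0-- ←essential
  m19: 1-0-- ←essential
  m21: -0101,1--01
  m24: -1-00,1-0--,11--0,11-0-
  m25: 1--01,1-0--,11-0-
  m26: 1-0--,11--0
  m27: 1-0-- ←essential
  m28: -1-00,11--0,11-0-
  m29: 1--01,11-0-
  m30: 11--0 ←essential
Essential: -1-00, 0-111, 001--, 1-0--, 11--0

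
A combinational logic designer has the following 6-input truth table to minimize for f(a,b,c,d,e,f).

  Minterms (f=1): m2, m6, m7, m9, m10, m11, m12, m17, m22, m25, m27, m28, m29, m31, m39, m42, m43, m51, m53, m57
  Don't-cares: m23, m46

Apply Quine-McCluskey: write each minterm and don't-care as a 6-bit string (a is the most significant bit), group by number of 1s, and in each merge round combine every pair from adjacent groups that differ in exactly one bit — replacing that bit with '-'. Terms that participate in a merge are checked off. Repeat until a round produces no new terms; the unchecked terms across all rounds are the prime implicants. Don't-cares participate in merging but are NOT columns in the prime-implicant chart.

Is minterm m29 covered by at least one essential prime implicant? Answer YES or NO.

Round 0: 000010✓ 000110✓ 000111✓ 001001✓ 001010✓ 001011✓ 001100✓ 010001✓ 010110✓ 010111✓ 011001✓ 011011✓ 011100✓ 011101✓ 011111✓ 100111✓ 101010✓ 101011✓ 101110✓ 110011 110101 111001✓
Round 1: -00111 -01010✓ -01011✓ -11001 0-0110✓ 0-0111✓ 0-1001✓ 0-1011✓ 0-1100 00-010 000-10 00011-✓ 0010-1✓ 00101-✓ 01-001 01-111 01011-✓ 011-01✓ 011-11✓ 0110-1✓ 0111-1✓ 01110- 101-10 10101-✓
Round 2: -0101- 0-011- 0-10-1 011--1
PIs = {-00111, -0101-, -11001, 0-011-, 0-10-1, 0-1100, 00-010, 000-10, 01-001, 01-111, 011--1, 01110-, 101-10, 110011, 110101}
Coverage chart:
  m2: 00-010,000-10
  m6: 0-011-,000-10
  m7: -00111,0-011-
  m9: 0-10-1 ←essential
  m10: -0101-,00-010
  m11: -0101-,0-10-1
  m12: 0-1100 ←essential
  m17: 01-001 ←essential
  m22: 0-011- ←essential
  m25: -11001,0-10-1,01-001,011--1
  m27: 0-10-1,011--1
  m28: 0-1100,01110-
  m29: 011--1,01110-
  m31: 01-111,011--1
  m39: -00111 ←essential
  m42: -0101-,101-10
  m43: -0101- ←essential
  m51: 110011 ←essential
  m53: 110101 ←essential
  m57: -11001 ←essential
Essential: -00111, -0101-, -11001, 0-011-, 0-10-1, 0-1100, 01-001, 110011, 110101

NO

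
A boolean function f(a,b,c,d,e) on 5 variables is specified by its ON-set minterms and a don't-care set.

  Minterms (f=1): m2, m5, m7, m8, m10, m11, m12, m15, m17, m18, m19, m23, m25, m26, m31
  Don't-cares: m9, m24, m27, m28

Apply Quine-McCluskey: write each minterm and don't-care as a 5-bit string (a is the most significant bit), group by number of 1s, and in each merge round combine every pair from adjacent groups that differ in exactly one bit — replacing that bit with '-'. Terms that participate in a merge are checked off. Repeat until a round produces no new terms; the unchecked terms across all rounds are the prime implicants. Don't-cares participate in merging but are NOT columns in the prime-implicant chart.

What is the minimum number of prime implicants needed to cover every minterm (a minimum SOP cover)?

6

Round 0: 00010✓ 00101✓ 00111✓ 01000✓ 01001✓ 01010✓ 01011✓ 01100✓ 01111✓ 10001✓ 10010✓ 10011✓ 10111✓ 11000✓ 11001✓ 11010✓ 11011✓ 11100✓ 11111✓
Round 1: -0010✓ -0111✓ -1000✓ -1001✓ -1010✓ -1011✓ -1100✓ -1111✓ 0-010✓ 0-111✓ 001-1 01-00✓ 01-11✓ 010-0✓ 010-1✓ 0100-✓ 0101-✓ 1-001✓ 1-010✓ 1-011✓ 1-111✓ 10-11✓ 100-1✓ 1001-✓ 11-00✓ 11-11✓ 110-0✓ 110-1✓ 1100-✓ 1101-✓
Round 2: --010 --111 -1-00 -1-11 -10-0✓ -10-1✓ -100-✓ -101-✓ 010--✓ 1--11 1-0-1 1-01- 110--✓
Round 3: -10--
PIs = {--010, --111, -1-00, -1-11, -10--, 001-1, 1--11, 1-0-1, 1-01-}
Coverage chart:
  m2: --010 ←essential
  m5: 001-1 ←essential
  m7: --111,001-1
  m8: -1-00,-10--
  m10: --010,-10--
  m11: -1-11,-10--
  m12: -1-00 ←essential
  m15: --111,-1-11
  m17: 1-0-1 ←essential
  m18: --010,1-01-
  m19: 1--11,1-0-1,1-01-
  m23: --111,1--11
  m25: -10--,1-0-1
  m26: --010,-10--,1-01-
  m31: --111,-1-11,1--11
Essential: --010, -1-00, 001-1, 1-0-1
Petrick residual → --111, -1-11
Min cover (6 terms): c'de' + cde + bd'e' + bde + a'b'ce + ac'e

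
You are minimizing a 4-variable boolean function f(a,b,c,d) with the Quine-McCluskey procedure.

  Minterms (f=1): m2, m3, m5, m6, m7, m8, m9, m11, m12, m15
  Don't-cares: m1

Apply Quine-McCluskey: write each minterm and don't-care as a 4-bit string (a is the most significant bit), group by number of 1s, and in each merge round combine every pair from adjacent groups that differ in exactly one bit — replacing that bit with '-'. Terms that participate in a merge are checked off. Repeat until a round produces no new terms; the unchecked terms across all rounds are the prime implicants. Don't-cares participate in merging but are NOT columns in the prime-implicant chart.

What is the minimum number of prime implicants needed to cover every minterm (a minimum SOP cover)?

Round 0: 0001✓ 0010✓ 0011✓ 0101✓ 0110✓ 0111✓ 1000✓ 1001✓ 1011✓ 1100✓ 1111✓
Round 1: -001✓ -011✓ -111✓ 0-01✓ 0-10✓ 0-11✓ 00-1✓ 001-✓ 01-1✓ 011-✓ 1-00 1-11✓ 10-1✓ 100-
Round 2: --11 -0-1 0--1 0-1-
PIs = {--11, -0-1, 0--1, 0-1-, 1-00, 100-}
Coverage chart:
  m2: 0-1- ←essential
  m3: --11,-0-1,0--1,0-1-
  m5: 0--1 ←essential
  m6: 0-1- ←essential
  m7: --11,0--1,0-1-
  m8: 1-00,100-
  m9: -0-1,100-
  m11: --11,-0-1
  m12: 1-00 ←essential
  m15: --11 ←essential
Essential: --11, 0--1, 0-1-, 1-00
Petrick residual → -0-1
Min cover (5 terms): cd + b'd + a'd + a'c + ac'd'

5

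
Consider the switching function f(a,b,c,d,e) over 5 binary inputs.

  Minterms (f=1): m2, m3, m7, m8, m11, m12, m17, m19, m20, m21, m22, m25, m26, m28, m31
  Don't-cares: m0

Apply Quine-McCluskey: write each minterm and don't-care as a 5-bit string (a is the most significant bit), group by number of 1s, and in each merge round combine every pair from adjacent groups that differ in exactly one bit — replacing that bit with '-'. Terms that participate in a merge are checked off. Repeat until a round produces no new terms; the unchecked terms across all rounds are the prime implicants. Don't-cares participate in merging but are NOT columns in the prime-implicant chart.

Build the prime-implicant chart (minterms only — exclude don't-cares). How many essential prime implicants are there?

size-2^0 implicants → 00000(✓)  00010(✓)  00011(✓)  00111(✓)  01000(✓)  01011(✓)  01100(✓)  10001(✓)  10011(✓)  10100(✓)  10101(✓)  10110(✓)  11001(✓)  11010  11100(✓)  11111
size-2^1 implicants → -0011  -1100  0-000  0-011  00-11  000-0  0001-  01-00  1-001  1-100  10-01  100-1  101-0  1010-
Unchecked terms (primes): -0011, -1100, 0-000, 0-011, 00-11, 000-0, 0001-, 01-00, 1-001, 1-100, 10-01, 100-1, 101-0, 1010-, 11010, 11111
Minterm coverage:
  m2 ⊆ 000-0,0001-
  m3 ⊆ -0011,0-011,00-11,0001-
  m7 ⊆ 00-11 [E]
  m8 ⊆ 0-000,01-00
  m11 ⊆ 0-011 [E]
  m12 ⊆ -1100,01-00
  m17 ⊆ 1-001,10-01,100-1
  m19 ⊆ -0011,100-1
  m20 ⊆ 1-100,101-0,1010-
  m21 ⊆ 10-01,1010-
  m22 ⊆ 101-0 [E]
  m25 ⊆ 1-001 [E]
  m26 ⊆ 11010 [E]
  m28 ⊆ -1100,1-100
  m31 ⊆ 11111 [E]
E = {0-011, 00-11, 1-001, 101-0, 11010, 11111}

6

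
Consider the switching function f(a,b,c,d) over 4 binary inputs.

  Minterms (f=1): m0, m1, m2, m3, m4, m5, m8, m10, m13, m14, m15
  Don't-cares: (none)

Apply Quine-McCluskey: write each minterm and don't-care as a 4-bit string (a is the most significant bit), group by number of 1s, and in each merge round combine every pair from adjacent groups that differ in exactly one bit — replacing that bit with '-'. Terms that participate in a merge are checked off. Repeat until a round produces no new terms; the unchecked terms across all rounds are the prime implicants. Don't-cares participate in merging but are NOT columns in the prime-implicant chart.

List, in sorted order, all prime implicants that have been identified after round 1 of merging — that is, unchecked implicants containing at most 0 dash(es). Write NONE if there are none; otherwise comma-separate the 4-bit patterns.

size-2^0 implicants → 0000(✓)  0001(✓)  0010(✓)  0011(✓)  0100(✓)  0101(✓)  1000(✓)  1010(✓)  1101(✓)  1110(✓)  1111(✓)
size-2^1 implicants → -000(✓)  -010(✓)  -101  0-00(✓)  0-01(✓)  00-0(✓)  00-1(✓)  000-(✓)  001-(✓)  010-(✓)  1-10  10-0(✓)  11-1  111-
size-2^2 implicants → -0-0  0-0-  00--
Unchecked terms (primes): -0-0, -101, 0-0-, 00--, 1-10, 11-1, 111-

NONE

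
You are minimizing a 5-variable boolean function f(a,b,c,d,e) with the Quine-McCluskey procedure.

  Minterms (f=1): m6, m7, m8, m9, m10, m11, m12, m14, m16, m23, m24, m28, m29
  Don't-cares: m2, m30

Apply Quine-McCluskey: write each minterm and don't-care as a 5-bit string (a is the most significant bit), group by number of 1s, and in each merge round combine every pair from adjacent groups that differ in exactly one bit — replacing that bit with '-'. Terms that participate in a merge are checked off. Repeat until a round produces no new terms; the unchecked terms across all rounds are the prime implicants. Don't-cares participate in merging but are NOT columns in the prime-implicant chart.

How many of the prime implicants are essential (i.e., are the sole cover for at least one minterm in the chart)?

4

Round 0: 00010✓ 00110✓ 00111✓ 01000✓ 01001✓ 01010✓ 01011✓ 01100✓ 01110✓ 10000✓ 10111✓ 11000✓ 11100✓ 11101✓ 11110✓
Round 1: -0111 -1000✓ -1100✓ -1110✓ 0-010✓ 0-110✓ 00-10✓ 0011- 01-00✓ 01-10✓ 010-0✓ 010-1✓ 0100-✓ 0101-✓ 011-0✓ 1-000 11-00✓ 111-0✓ 1110-
Round 2: -1-00 -11-0 0--10 01--0 010--
PIs = {-0111, -1-00, -11-0, 0--10, 0011-, 01--0, 010--, 1-000, 1110-}
Coverage chart:
  m6: 0--10,0011-
  m7: -0111,0011-
  m8: -1-00,01--0,010--
  m9: 010-- ←essential
  m10: 0--10,01--0,010--
  m11: 010-- ←essential
  m12: -1-00,-11-0,01--0
  m14: -11-0,0--10,01--0
  m16: 1-000 ←essential
  m23: -0111 ←essential
  m24: -1-00,1-000
  m28: -1-00,-11-0,1110-
  m29: 1110- ←essential
Essential: -0111, 010--, 1-000, 1110-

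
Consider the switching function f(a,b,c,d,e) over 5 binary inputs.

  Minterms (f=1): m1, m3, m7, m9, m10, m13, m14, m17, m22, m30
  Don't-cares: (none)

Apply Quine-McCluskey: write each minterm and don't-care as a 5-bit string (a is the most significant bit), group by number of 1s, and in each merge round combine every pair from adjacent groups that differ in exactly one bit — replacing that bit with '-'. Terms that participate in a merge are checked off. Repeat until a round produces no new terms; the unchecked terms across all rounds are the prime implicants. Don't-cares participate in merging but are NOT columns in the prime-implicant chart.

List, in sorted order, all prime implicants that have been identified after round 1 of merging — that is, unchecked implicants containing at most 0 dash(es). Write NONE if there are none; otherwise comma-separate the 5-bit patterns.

NONE

Round 0: 00001✓ 00011✓ 00111✓ 01001✓ 01010✓ 01101✓ 01110✓ 10001✓ 10110✓ 11110✓
Round 1: -0001 -1110 0-001 00-11 000-1 01-01 01-10 1-110
PIs = {-0001, -1110, 0-001, 00-11, 000-1, 01-01, 01-10, 1-110}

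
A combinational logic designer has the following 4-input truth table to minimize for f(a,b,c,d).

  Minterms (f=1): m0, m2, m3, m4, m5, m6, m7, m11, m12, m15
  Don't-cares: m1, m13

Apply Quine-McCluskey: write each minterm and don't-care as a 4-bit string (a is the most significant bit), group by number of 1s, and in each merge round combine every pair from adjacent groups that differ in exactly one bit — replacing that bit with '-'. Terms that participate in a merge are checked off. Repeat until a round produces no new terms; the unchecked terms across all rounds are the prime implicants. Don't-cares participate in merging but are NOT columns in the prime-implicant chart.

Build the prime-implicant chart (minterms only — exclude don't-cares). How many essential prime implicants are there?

size-2^0 implicants → 0000(✓)  0001(✓)  0010(✓)  0011(✓)  0100(✓)  0101(✓)  0110(✓)  0111(✓)  1011(✓)  1100(✓)  1101(✓)  1111(✓)
size-2^1 implicants → -011(✓)  -100(✓)  -101(✓)  -111(✓)  0-00(✓)  0-01(✓)  0-10(✓)  0-11(✓)  00-0(✓)  00-1(✓)  000-(✓)  001-(✓)  01-0(✓)  01-1(✓)  010-(✓)  011-(✓)  1-11(✓)  11-1(✓)  110-(✓)
size-2^2 implicants → --11  -1-1  -10-  0--0(✓)  0--1(✓)  0-0-(✓)  0-1-(✓)  00--(✓)  01--(✓)
size-2^3 implicants → 0---
Unchecked terms (primes): --11, -1-1, -10-, 0---
Minterm coverage:
  m0 ⊆ 0--- [E]
  m2 ⊆ 0--- [E]
  m3 ⊆ --11,0---
  m4 ⊆ -10-,0---
  m5 ⊆ -1-1,-10-,0---
  m6 ⊆ 0--- [E]
  m7 ⊆ --11,-1-1,0---
  m11 ⊆ --11 [E]
  m12 ⊆ -10- [E]
  m15 ⊆ --11,-1-1
E = {--11, -10-, 0---}

3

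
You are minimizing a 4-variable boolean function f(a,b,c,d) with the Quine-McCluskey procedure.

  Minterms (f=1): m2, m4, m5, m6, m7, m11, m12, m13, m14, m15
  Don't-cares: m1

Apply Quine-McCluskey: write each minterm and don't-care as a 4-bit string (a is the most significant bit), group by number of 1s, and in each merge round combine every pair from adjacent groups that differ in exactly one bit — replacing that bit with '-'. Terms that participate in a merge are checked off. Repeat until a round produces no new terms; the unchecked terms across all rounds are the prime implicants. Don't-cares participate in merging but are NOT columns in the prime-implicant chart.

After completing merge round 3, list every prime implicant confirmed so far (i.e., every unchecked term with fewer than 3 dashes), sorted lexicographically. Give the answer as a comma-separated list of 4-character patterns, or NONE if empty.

0-01, 0-10, 1-11

size-2^0 implicants → 0001(✓)  0010(✓)  0100(✓)  0101(✓)  0110(✓)  0111(✓)  1011(✓)  1100(✓)  1101(✓)  1110(✓)  1111(✓)
size-2^1 implicants → -100(✓)  -101(✓)  -110(✓)  -111(✓)  0-01  0-10  01-0(✓)  01-1(✓)  010-(✓)  011-(✓)  1-11  11-0(✓)  11-1(✓)  110-(✓)  111-(✓)
size-2^2 implicants → -1-0(✓)  -1-1(✓)  -10-(✓)  -11-(✓)  01--(✓)  11--(✓)
size-2^3 implicants → -1--
Unchecked terms (primes): -1--, 0-01, 0-10, 1-11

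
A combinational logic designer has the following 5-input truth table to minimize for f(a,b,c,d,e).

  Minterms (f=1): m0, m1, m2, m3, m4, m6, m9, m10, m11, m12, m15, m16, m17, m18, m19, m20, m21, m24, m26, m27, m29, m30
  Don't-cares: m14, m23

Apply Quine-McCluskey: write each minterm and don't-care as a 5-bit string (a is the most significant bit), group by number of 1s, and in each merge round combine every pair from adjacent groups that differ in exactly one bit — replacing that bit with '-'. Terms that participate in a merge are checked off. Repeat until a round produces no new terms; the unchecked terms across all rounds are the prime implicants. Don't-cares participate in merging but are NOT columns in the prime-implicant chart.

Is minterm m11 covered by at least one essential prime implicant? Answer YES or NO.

Round 0: 00000✓ 00001✓ 00010✓ 00011✓ 00100✓ 00110✓ 01001✓ 01010✓ 01011✓ 01100✓ 01110✓ 01111✓ 10000✓ 10001✓ 10010✓ 10011✓ 10100✓ 10101✓ 10111✓ 11000✓ 11010✓ 11011✓ 11101✓ 11110✓
Round 1: -0000✓ -0001✓ -0010✓ -0011✓ -0100✓ -1010✓ -1011✓ -1110✓ 0-001✓ 0-010✓ 0-011✓ 0-100✓ 0-110✓ 00-00✓ 00-10✓ 000-0✓ 000-1✓ 0000-✓ 0001-✓ 001-0✓ 01-10✓ 01-11✓ 010-1✓ 0101-✓ 011-0✓ 0111-✓ 1-000✓ 1-010✓ 1-011✓ 1-101 10-00✓ 10-01✓ 10-11✓ 100-0✓ 100-1✓ 1000-✓ 1001-✓ 101-1✓ 1010-✓ 11-10✓ 110-0✓ 1101-✓
Round 2: --010✓ --011✓ -0-00 -00-0✓ -00-1✓ -000-✓ -001-✓ -1-10 -101-✓ 0--10 0-0-1 0-01-✓ 0-1-0 00--0 000--✓ 01-1- 1-0-0 1-01-✓ 10--1 10-0- 100--✓
Round 3: --01- -00--
PIs = {--01-, -0-00, -00--, -1-10, 0--10, 0-0-1, 0-1-0, 00--0, 01-1-, 1-0-0, 1-101, 10--1, 10-0-}
Coverage chart:
  m0: -0-00,-00--,00--0
  m1: -00--,0-0-1
  m2: --01-,-00--,0--10,00--0
  m3: --01-,-00--,0-0-1
  m4: -0-00,0-1-0,00--0
  m6: 0--10,0-1-0,00--0
  m9: 0-0-1 ←essential
  m10: --01-,-1-10,0--10,01-1-
  m11: --01-,0-0-1,01-1-
  m12: 0-1-0 ←essential
  m15: 01-1- ←essential
  m16: -0-00,-00--,1-0-0,10-0-
  m17: -00--,10--1,10-0-
  m18: --01-,-00--,1-0-0
  m19: --01-,-00--,10--1
  m20: -0-00,10-0-
  m21: 1-101,10--1,10-0-
  m24: 1-0-0 ←essential
  m26: --01-,-1-10,1-0-0
  m27: --01- ←essential
  m29: 1-101 ←essential
  m30: -1-10 ←essential
Essential: --01-, -1-10, 0-0-1, 0-1-0, 01-1-, 1-0-0, 1-101

YES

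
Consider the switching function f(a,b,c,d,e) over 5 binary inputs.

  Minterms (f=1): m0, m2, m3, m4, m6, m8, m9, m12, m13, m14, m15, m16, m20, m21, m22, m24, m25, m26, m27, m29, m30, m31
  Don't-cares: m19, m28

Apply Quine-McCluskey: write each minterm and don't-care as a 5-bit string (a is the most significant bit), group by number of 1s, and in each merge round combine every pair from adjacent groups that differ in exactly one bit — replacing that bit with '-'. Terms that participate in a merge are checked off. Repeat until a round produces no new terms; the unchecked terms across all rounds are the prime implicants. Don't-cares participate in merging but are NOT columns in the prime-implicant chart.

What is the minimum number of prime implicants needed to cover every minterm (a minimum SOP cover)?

[col 0] 00000*, 00010*, 00011*, 00100*, 00110*, 01000*, 01001*, 01100*, 01101*, 01110*, 01111*, 10000*, 10011*, 10100*, 10101*, 10110*, 11000*, 11001*, 11010*, 11011*, 11100*, 11101*, 11110*, 11111*
[col 1] -0000*, -0011, -0100*, -0110*, -1000*, -1001*, -1100*, -1101*, -1110*, -1111*, 0-000*, 0-100*, 0-110*, 00-00*, 00-10*, 000-0*, 0001-, 001-0*, 01-00*, 01-01*, 0100-*, 011-0*, 011-1*, 0110-*, 0111-*, 1-000*, 1-011, 1-100*, 1-101*, 1-110*, 10-00*, 101-0*, 1010-*, 11-00*, 11-01*, 11-10*, 11-11*, 110-0*, 110-1*, 1100-*, 1101-*, 111-0*, 111-1*, 1110-*, 1111-*
[col 2] --000*, --100*, --110*, -0-00*, -01-0*, -1-00*, -1-01*, -100-*, -11-0*, -11-1*, -110-*, -111-*, 0--00*, 0-1-0*, 00--0, 01-0-*, 011--*, 1--00*, 1-1-0*, 1-10-, 11--0*, 11--1*, 11-0-*, 11-1-*, 110--*, 111--*
[col 3] ---00, --1-0, -1-0-, -11--, 11---
Prime implicants: ---00, --1-0, -0011, -1-0-, -11--, 00--0, 0001-, 1-011, 1-10-, 11---
PI chart (minterm → PIs covering it):
  0 | ---00,00--0
  2 | 00--0,0001-
  3 | -0011,0001-
  4 | ---00,--1-0,00--0
  6 | --1-0,00--0
  8 | ---00,-1-0-
  9 | -1-0-  (sole → essential)
  12 | ---00,--1-0,-1-0-,-11--
  13 | -1-0-,-11--
  14 | --1-0,-11--
  15 | -11--  (sole → essential)
  16 | ---00  (sole → essential)
  20 | ---00,--1-0,1-10-
  21 | 1-10-  (sole → essential)
  22 | --1-0  (sole → essential)
  24 | ---00,-1-0-,11---
  25 | -1-0-,11---
  26 | 11---  (sole → essential)
  27 | 1-011,11---
  29 | -1-0-,-11--,1-10-,11---
  30 | --1-0,-11--,11---
  31 | -11--,11---
Essential prime implicants: ---00, --1-0, -1-0-, -11--, 1-10-, 11---
Petrick residual → 0001-
Minimum SOP uses 7 PIs: d'e' + ce' + bd' + bc + a'b'c'd + acd' + ab

7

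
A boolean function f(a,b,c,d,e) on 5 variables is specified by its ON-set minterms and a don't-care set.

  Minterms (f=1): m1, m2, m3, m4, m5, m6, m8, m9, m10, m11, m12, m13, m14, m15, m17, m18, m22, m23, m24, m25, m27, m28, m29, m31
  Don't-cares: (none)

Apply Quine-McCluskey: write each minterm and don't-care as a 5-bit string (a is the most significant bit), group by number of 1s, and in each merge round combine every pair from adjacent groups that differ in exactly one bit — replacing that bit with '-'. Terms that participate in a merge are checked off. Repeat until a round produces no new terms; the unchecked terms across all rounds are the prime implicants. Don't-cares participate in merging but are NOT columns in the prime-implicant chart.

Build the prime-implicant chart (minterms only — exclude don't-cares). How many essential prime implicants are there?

4

Round 0: 00001✓ 00010✓ 00011✓ 00100✓ 00101✓ 00110✓ 01000✓ 01001✓ 01010✓ 01011✓ 01100✓ 01101✓ 01110✓ 01111✓ 10001✓ 10010✓ 10110✓ 10111✓ 11000✓ 11001✓ 11011✓ 11100✓ 11101✓ 11111✓
Round 1: -0001✓ -0010✓ -0110✓ -1000✓ -1001✓ -1011✓ -1100✓ -1101✓ -1111✓ 0-001✓ 0-010✓ 0-011✓ 0-100✓ 0-101✓ 0-110✓ 00-01✓ 00-10✓ 000-1✓ 0001-✓ 001-0✓ 0010-✓ 01-00✓ 01-01✓ 01-10✓ 01-11✓ 010-0✓ 010-1✓ 0100-✓ 0101-✓ 011-0✓ 011-1✓ 0110-✓ 0111-✓ 1-001✓ 1-111 10-10✓ 1011- 11-00✓ 11-01✓ 11-11✓ 110-1✓ 1100-✓ 111-1✓ 1110-✓
Round 2: --001 -0-10 -1-00✓ -1-01✓ -1-11✓ -10-1✓ -100-✓ -11-1✓ -110-✓ 0--01 0--10 0-0-1 0-01- 0-1-0 0-10- 01--0✓ 01--1✓ 01-0-✓ 01-1-✓ 010--✓ 011--✓ 11--1✓ 11-0-✓
Round 3: -1--1 -1-0- 01---
PIs = {--001, -0-10, -1--1, -1-0-, 0--01, 0--10, 0-0-1, 0-01-, 0-1-0, 0-10-, 01---, 1-111, 1011-}
Coverage chart:
  m1: --001,0--01,0-0-1
  m2: -0-10,0--10,0-01-
  m3: 0-0-1,0-01-
  m4: 0-1-0,0-10-
  m5: 0--01,0-10-
  m6: -0-10,0--10,0-1-0
  m8: -1-0-,01---
  m9: --001,-1--1,-1-0-,0--01,0-0-1,01---
  m10: 0--10,0-01-,01---
  m11: -1--1,0-0-1,0-01-,01---
  m12: -1-0-,0-1-0,0-10-,01---
  m13: -1--1,-1-0-,0--01,0-10-,01---
  m14: 0--10,0-1-0,01---
  m15: -1--1,01---
  m17: --001 ←essential
  m18: -0-10 ←essential
  m22: -0-10,1011-
  m23: 1-111,1011-
  m24: -1-0- ←essential
  m25: --001,-1--1,-1-0-
  m27: -1--1 ←essential
  m28: -1-0- ←essential
  m29: -1--1,-1-0-
  m31: -1--1,1-111
Essential: --001, -0-10, -1--1, -1-0-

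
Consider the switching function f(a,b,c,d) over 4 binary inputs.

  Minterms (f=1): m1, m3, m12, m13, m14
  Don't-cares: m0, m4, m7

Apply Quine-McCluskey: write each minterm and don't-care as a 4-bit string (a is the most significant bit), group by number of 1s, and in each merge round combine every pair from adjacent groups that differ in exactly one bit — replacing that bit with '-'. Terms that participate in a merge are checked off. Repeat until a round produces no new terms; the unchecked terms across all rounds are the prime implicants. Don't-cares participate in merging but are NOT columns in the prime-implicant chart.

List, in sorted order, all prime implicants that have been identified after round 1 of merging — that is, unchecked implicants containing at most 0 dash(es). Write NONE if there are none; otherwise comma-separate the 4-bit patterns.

Round 0: 0000✓ 0001✓ 0011✓ 0100✓ 0111✓ 1100✓ 1101✓ 1110✓
Round 1: -100 0-00 0-11 00-1 000- 11-0 110-
PIs = {-100, 0-00, 0-11, 00-1, 000-, 11-0, 110-}

NONE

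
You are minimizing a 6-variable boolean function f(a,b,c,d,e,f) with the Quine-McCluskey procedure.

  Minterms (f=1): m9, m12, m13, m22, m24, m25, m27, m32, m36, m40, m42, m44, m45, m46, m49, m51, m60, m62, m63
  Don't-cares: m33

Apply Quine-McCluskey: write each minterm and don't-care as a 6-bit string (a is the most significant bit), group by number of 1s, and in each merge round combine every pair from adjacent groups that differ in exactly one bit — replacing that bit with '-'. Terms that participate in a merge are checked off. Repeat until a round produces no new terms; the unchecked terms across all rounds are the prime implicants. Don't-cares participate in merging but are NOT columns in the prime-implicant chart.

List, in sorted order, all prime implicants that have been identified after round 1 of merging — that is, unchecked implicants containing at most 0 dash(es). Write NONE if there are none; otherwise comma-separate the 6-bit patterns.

010110

size-2^0 implicants → 001001(✓)  001100(✓)  001101(✓)  010110  011000(✓)  011001(✓)  011011(✓)  100000(✓)  100001(✓)  100100(✓)  101000(✓)  101010(✓)  101100(✓)  101101(✓)  101110(✓)  110001(✓)  110011(✓)  111100(✓)  111110(✓)  111111(✓)
size-2^1 implicants → -01100(✓)  -01101(✓)  0-1001  001-01  00110-(✓)  0110-1  01100-  1-0001  1-1100(✓)  1-1110(✓)  10-000(✓)  10-100(✓)  100-00(✓)  10000-  101-00(✓)  101-10(✓)  1010-0(✓)  1011-0(✓)  10110-(✓)  1100-1  1111-0(✓)  11111-
size-2^2 implicants → -0110-  1-11-0  10--00  101--0
Unchecked terms (primes): -0110-, 0-1001, 001-01, 010110, 0110-1, 01100-, 1-0001, 1-11-0, 10--00, 10000-, 101--0, 1100-1, 11111-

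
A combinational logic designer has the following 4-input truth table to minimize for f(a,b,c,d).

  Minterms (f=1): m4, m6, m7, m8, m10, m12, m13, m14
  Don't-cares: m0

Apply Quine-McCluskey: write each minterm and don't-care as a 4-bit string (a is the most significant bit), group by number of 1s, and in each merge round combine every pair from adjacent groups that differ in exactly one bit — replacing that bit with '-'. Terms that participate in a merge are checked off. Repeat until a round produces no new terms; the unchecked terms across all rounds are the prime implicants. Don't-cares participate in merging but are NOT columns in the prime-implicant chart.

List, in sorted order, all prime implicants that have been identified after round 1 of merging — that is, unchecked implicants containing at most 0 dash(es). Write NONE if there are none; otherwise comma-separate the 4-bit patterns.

NONE

Round 0: 0000✓ 0100✓ 0110✓ 0111✓ 1000✓ 1010✓ 1100✓ 1101✓ 1110✓
Round 1: -000✓ -100✓ -110✓ 0-00✓ 01-0✓ 011- 1-00✓ 1-10✓ 10-0✓ 11-0✓ 110-
Round 2: --00 -1-0 1--0
PIs = {--00, -1-0, 011-, 1--0, 110-}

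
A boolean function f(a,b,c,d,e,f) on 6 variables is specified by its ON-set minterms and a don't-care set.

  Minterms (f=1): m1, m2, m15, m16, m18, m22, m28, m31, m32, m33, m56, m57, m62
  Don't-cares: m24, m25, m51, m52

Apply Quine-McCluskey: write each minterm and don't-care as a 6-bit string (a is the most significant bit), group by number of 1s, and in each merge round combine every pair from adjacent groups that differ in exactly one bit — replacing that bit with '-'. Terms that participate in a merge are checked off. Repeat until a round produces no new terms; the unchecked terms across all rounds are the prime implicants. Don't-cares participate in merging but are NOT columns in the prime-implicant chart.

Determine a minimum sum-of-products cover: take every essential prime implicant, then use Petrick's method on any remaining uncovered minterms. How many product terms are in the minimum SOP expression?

9

[col 0] 000001*, 000010*, 001111*, 010000*, 010010*, 010110*, 011000*, 011001*, 011100*, 011111*, 100000*, 100001*, 110011, 110100, 111000*, 111001*, 111110
[col 1] -00001, -11000*, -11001*, 0-0010, 0-1111, 01-000, 010-10, 0100-0, 011-00, 01100-*, 10000-, 11100-*
[col 2] -1100-
Prime implicants: -00001, -1100-, 0-0010, 0-1111, 01-000, 010-10, 0100-0, 011-00, 10000-, 110011, 110100, 111110
PI chart (minterm → PIs covering it):
  1 | -00001  (sole → essential)
  2 | 0-0010  (sole → essential)
  15 | 0-1111  (sole → essential)
  16 | 01-000,0100-0
  18 | 0-0010,010-10,0100-0
  22 | 010-10  (sole → essential)
  28 | 011-00  (sole → essential)
  31 | 0-1111  (sole → essential)
  32 | 10000-  (sole → essential)
  33 | -00001,10000-
  56 | -1100-  (sole → essential)
  57 | -1100-  (sole → essential)
  62 | 111110  (sole → essential)
Essential prime implicants: -00001, -1100-, 0-0010, 0-1111, 010-10, 011-00, 10000-, 111110
Petrick residual → 01-000
Minimum SOP uses 9 PIs: b'c'd'e'f + bcd'e' + a'c'd'ef' + a'cdef + a'bd'e'f' + a'bc'ef' + a'bce'f' + ab'c'd'e' + abcdef'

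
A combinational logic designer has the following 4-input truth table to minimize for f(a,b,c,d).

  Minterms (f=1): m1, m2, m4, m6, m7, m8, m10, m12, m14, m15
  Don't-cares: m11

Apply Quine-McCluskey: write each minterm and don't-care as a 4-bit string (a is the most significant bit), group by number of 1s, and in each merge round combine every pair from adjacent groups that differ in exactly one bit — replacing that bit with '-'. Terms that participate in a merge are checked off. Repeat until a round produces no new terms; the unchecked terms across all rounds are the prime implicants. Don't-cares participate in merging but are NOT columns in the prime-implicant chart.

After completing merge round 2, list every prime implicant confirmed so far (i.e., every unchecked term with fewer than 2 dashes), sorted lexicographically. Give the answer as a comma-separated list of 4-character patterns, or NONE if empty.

0001

[col 0] 0001, 0010*, 0100*, 0110*, 0111*, 1000*, 1010*, 1011*, 1100*, 1110*, 1111*
[col 1] -010*, -100*, -110*, -111*, 0-10*, 01-0*, 011-*, 1-00*, 1-10*, 1-11*, 10-0*, 101-*, 11-0*, 111-*
[col 2] --10, -1-0, -11-, 1--0, 1-1-
Prime implicants: --10, -1-0, -11-, 0001, 1--0, 1-1-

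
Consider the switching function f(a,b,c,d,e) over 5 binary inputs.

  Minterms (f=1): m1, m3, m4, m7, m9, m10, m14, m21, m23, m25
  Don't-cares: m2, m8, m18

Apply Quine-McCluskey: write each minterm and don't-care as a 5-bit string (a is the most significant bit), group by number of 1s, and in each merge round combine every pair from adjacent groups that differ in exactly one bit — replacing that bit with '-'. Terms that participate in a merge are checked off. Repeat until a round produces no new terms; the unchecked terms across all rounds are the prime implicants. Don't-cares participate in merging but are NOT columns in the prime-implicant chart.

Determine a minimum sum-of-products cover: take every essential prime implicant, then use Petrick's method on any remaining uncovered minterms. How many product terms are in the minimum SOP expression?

6

size-2^0 implicants → 00001(✓)  00010(✓)  00011(✓)  00100  00111(✓)  01000(✓)  01001(✓)  01010(✓)  01110(✓)  10010(✓)  10101(✓)  10111(✓)  11001(✓)
size-2^1 implicants → -0010  -0111  -1001  0-001  0-010  00-11  000-1  0001-  01-10  010-0  0100-  101-1
Unchecked terms (primes): -0010, -0111, -1001, 0-001, 0-010, 00-11, 000-1, 0001-, 00100, 01-10, 010-0, 0100-, 101-1
Minterm coverage:
  m1 ⊆ 0-001,000-1
  m3 ⊆ 00-11,000-1,0001-
  m4 ⊆ 00100 [E]
  m7 ⊆ -0111,00-11
  m9 ⊆ -1001,0-001,0100-
  m10 ⊆ 0-010,01-10,010-0
  m14 ⊆ 01-10 [E]
  m21 ⊆ 101-1 [E]
  m23 ⊆ -0111,101-1
  m25 ⊆ -1001 [E]
E = {-1001, 00100, 01-10, 101-1}
Petrick residual → -0111, 000-1
Cover = b'cde + bc'd'e + a'b'c'e + a'b'cd'e' + a'bde' + ab'ce  |cover|=6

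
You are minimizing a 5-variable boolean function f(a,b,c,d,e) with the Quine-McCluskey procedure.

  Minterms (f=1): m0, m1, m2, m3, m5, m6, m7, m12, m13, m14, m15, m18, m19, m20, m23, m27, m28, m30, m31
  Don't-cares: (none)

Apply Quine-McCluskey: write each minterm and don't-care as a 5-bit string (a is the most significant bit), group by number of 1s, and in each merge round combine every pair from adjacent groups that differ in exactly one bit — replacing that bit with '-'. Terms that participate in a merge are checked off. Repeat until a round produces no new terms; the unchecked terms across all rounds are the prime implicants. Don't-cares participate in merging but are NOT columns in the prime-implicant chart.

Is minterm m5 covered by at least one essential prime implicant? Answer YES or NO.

[col 0] 00000*, 00001*, 00010*, 00011*, 00101*, 00110*, 00111*, 01100*, 01101*, 01110*, 01111*, 10010*, 10011*, 10100*, 10111*, 11011*, 11100*, 11110*, 11111*
[col 1] -0010*, -0011*, -0111*, -1100*, -1110*, -1111*, 0-101*, 0-110*, 0-111*, 00-01*, 00-10*, 00-11*, 000-0*, 000-1*, 0000-*, 0001-*, 001-1*, 0011-*, 011-0*, 011-1*, 0110-*, 0111-*, 1-011*, 1-100, 1-111*, 10-11*, 1001-*, 11-11*, 111-0*, 1111-*
[col 2] --111, -0-11, -001-, -11-0, -111-, 0-1-1, 0-11-, 00--1, 00-1-, 000--, 011--, 1--11
Prime implicants: --111, -0-11, -001-, -11-0, -111-, 0-1-1, 0-11-, 00--1, 00-1-, 000--, 011--, 1--11, 1-100
PI chart (minterm → PIs covering it):
  0 | 000--  (sole → essential)
  1 | 00--1,000--
  2 | -001-,00-1-,000--
  3 | -0-11,-001-,00--1,00-1-,000--
  5 | 0-1-1,00--1
  6 | 0-11-,00-1-
  7 | --111,-0-11,0-1-1,0-11-,00--1,00-1-
  12 | -11-0,011--
  13 | 0-1-1,011--
  14 | -11-0,-111-,0-11-,011--
  15 | --111,-111-,0-1-1,0-11-,011--
  18 | -001-  (sole → essential)
  19 | -0-11,-001-,1--11
  20 | 1-100  (sole → essential)
  23 | --111,-0-11,1--11
  27 | 1--11  (sole → essential)
  28 | -11-0,1-100
  30 | -11-0,-111-
  31 | --111,-111-,1--11
Essential prime implicants: -001-, 000--, 1--11, 1-100

NO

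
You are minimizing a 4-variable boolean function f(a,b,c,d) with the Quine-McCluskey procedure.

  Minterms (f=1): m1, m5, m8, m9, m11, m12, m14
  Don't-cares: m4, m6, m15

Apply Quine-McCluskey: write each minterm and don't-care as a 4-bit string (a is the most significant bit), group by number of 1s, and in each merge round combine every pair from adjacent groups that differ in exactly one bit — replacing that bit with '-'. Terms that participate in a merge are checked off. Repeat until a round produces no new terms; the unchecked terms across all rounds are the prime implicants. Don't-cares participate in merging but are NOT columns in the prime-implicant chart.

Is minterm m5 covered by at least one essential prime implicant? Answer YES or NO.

NO

size-2^0 implicants → 0001(✓)  0100(✓)  0101(✓)  0110(✓)  1000(✓)  1001(✓)  1011(✓)  1100(✓)  1110(✓)  1111(✓)
size-2^1 implicants → -001  -100(✓)  -110(✓)  0-01  01-0(✓)  010-  1-00  1-11  10-1  100-  11-0(✓)  111-
size-2^2 implicants → -1-0
Unchecked terms (primes): -001, -1-0, 0-01, 010-, 1-00, 1-11, 10-1, 100-, 111-
Minterm coverage:
  m1 ⊆ -001,0-01
  m5 ⊆ 0-01,010-
  m8 ⊆ 1-00,100-
  m9 ⊆ -001,10-1,100-
  m11 ⊆ 1-11,10-1
  m12 ⊆ -1-0,1-00
  m14 ⊆ -1-0,111-
(no essential prime implicants)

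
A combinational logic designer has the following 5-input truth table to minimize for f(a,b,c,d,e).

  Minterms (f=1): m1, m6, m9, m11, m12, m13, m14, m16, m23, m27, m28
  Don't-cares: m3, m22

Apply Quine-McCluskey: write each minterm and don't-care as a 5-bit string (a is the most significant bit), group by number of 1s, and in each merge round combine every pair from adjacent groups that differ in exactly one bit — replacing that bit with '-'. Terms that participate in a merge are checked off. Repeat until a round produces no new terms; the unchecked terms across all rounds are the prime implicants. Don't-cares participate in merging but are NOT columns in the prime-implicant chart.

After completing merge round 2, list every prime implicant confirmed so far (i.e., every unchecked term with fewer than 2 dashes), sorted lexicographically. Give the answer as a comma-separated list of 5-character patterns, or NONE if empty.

-0110, -1011, -1100, 0-110, 01-01, 011-0, 0110-, 10000, 1011-

[col 0] 00001*, 00011*, 00110*, 01001*, 01011*, 01100*, 01101*, 01110*, 10000, 10110*, 10111*, 11011*, 11100*
[col 1] -0110, -1011, -1100, 0-001*, 0-011*, 0-110, 000-1*, 01-01, 010-1*, 011-0, 0110-, 1011-
[col 2] 0-0-1
Prime implicants: -0110, -1011, -1100, 0-0-1, 0-110, 01-01, 011-0, 0110-, 10000, 1011-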